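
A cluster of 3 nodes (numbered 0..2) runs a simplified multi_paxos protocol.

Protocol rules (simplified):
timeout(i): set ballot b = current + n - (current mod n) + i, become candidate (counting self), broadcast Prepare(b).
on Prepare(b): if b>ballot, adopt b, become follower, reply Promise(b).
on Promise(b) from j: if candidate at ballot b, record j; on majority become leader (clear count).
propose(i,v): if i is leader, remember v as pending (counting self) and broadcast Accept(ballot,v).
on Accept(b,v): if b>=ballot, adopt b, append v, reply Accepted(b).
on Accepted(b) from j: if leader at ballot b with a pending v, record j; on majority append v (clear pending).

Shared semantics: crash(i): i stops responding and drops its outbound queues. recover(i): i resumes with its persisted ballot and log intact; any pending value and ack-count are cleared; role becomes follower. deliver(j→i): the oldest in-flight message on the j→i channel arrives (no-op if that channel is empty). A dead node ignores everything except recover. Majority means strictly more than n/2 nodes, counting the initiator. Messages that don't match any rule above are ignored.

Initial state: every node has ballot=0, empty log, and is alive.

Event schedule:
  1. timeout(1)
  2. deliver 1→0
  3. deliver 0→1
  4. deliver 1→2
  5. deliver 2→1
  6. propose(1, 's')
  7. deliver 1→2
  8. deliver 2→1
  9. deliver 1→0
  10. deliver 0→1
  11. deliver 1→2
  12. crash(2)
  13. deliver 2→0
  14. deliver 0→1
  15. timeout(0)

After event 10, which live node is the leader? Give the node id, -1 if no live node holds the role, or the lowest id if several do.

1

after 1 — timeout(1): n1:cand/b4/[-]
after 2 — deliver 1→0: n0:foll/b4/[-]
after 3 — deliver 0→1: n1:lead/b4/[-]
after 4 — deliver 1→2: n2:foll/b4/[-]
after 5 — deliver 2→1: ·
after 6 — propose(1,'s'): ·
after 7 — deliver 1→2: n2:foll/b4/[s]
after 8 — deliver 2→1: n1:lead/b4/[s]
after 9 — deliver 1→0: n0:foll/b4/[s]
after 10 — deliver 0→1: ·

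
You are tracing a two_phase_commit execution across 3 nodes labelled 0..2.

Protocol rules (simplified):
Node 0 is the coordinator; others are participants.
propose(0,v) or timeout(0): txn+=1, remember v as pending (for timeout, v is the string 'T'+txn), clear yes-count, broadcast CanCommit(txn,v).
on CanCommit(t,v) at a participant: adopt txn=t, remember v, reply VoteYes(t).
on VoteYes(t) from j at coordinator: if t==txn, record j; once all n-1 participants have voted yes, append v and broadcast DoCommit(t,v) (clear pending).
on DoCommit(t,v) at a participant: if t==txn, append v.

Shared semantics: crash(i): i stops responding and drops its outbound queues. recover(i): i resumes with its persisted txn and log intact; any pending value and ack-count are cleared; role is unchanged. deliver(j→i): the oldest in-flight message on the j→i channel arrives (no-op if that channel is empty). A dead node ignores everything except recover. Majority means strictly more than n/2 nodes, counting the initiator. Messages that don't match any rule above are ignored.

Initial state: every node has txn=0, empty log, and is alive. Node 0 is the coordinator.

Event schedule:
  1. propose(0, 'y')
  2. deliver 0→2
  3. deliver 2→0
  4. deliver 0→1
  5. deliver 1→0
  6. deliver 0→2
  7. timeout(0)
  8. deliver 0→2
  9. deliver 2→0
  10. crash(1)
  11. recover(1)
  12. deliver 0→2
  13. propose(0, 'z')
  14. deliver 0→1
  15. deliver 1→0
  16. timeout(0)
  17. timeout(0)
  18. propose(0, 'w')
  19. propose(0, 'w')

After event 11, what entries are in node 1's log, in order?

1. propose(0,'y'):  <0:coor t1 ->
2. deliver 0→2:  <2:part t1 ->
3. deliver 2→0:  nop
4. deliver 0→1:  <1:part t1 ->
5. deliver 1→0:  <0:coor t1 y>
6. deliver 0→2:  <2:part t1 y>
7. timeout(0):  <0:coor t2 y>
8. deliver 0→2:  <2:part t2 y>
9. deliver 2→0:  nop
10. crash(1):  <1:✗part t1 ->
11. recover(1):  <1:part t1 ->

empty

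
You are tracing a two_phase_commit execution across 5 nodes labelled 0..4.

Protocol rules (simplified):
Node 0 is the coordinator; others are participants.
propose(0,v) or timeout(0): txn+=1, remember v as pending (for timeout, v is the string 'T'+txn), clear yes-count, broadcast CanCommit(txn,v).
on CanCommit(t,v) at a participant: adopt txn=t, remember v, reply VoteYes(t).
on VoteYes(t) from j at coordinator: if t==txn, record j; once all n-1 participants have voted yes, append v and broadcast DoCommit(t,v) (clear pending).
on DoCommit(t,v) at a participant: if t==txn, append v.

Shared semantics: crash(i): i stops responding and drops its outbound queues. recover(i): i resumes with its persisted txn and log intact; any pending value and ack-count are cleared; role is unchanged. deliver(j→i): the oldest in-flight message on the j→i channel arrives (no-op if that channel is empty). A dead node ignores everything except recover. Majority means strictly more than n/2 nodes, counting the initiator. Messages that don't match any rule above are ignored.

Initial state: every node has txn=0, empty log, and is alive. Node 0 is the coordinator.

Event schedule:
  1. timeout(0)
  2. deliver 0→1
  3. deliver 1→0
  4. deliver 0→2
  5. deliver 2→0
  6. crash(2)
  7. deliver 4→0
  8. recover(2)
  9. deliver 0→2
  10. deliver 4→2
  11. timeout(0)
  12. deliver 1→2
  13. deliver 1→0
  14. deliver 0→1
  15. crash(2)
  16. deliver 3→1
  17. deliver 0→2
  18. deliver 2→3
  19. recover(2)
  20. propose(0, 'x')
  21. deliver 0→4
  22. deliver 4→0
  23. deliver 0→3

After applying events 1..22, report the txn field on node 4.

1

after 1 — timeout(0): n0:coor/t1/[-]
after 2 — deliver 0→1: n1:part/t1/[-]
after 3 — deliver 1→0: ·
after 4 — deliver 0→2: n2:part/t1/[-]
after 5 — deliver 2→0: ·
after 6 — crash(2): n2:✗part/t1/[-]
after 7 — deliver 4→0: ·
after 8 — recover(2): n2:part/t1/[-]
after 9 — deliver 0→2: ·
after 10 — deliver 4→2: ·
after 11 — timeout(0): n0:coor/t2/[-]
after 12 — deliver 1→2: ·
after 13 — deliver 1→0: ·
after 14 — deliver 0→1: n1:part/t2/[-]
after 15 — crash(2): n2:✗part/t1/[-]
after 16 — deliver 3→1: ·
after 17 — deliver 0→2: ·
after 18 — deliver 2→3: ·
after 19 — recover(2): n2:part/t1/[-]
after 20 — propose(0,'x'): n0:coor/t3/[-]
after 21 — deliver 0→4: n4:part/t1/[-]
after 22 — deliver 4→0: ·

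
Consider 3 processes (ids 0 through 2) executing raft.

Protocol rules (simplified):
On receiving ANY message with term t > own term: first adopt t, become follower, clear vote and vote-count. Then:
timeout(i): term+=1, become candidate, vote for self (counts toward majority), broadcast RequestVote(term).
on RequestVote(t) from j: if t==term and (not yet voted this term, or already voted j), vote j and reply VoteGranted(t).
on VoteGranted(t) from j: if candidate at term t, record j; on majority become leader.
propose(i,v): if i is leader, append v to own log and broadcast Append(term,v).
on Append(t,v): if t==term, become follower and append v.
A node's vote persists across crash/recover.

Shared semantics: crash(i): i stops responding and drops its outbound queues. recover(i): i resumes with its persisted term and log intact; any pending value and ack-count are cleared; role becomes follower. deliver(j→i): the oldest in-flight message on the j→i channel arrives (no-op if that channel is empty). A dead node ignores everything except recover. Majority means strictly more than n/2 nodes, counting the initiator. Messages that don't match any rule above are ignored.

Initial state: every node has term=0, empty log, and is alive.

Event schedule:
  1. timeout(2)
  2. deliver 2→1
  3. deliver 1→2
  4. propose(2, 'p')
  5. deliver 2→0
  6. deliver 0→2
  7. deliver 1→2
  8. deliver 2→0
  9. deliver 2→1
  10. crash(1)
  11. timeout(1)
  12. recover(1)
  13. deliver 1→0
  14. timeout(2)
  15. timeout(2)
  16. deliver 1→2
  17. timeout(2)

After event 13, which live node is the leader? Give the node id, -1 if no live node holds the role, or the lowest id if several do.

2

step 1 timeout(2): 2={cand,t=1,log=-}
step 2 deliver 2→1: 1={foll,t=1,log=-}
step 3 deliver 1→2: 2={lead,t=1,log=-}
step 4 propose(2,'p'): 2={lead,t=1,log=p}
step 5 deliver 2→0: 0={foll,t=1,log=-}
step 6 deliver 0→2: —
step 7 deliver 1→2: —
step 8 deliver 2→0: 0={foll,t=1,log=p}
step 9 deliver 2→1: 1={foll,t=1,log=p}
step 10 crash(1): 1={✗foll,t=1,log=p}
step 11 timeout(1): —
step 12 recover(1): 1={foll,t=1,log=p}
step 13 deliver 1→0: —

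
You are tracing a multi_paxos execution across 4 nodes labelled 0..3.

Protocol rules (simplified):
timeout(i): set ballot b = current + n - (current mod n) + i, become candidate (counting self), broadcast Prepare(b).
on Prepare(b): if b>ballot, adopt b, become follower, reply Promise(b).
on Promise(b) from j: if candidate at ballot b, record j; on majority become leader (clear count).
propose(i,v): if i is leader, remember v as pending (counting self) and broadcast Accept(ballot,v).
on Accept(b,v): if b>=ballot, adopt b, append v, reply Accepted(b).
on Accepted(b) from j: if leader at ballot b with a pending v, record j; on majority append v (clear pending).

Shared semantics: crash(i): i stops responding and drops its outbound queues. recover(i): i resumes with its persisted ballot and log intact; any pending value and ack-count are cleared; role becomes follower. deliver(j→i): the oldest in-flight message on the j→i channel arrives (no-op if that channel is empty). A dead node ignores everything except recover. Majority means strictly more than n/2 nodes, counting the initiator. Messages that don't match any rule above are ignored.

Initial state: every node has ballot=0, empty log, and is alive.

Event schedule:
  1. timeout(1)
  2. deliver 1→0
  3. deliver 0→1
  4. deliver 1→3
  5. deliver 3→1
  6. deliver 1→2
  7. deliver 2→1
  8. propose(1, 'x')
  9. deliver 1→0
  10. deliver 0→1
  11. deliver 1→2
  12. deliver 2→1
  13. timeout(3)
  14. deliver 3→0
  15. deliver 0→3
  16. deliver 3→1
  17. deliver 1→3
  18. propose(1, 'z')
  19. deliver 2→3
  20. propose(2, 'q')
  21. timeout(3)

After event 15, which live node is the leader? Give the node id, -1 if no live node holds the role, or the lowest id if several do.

1

after 1 — timeout(1): n1:cand/b5/[-]
after 2 — deliver 1→0: n0:foll/b5/[-]
after 3 — deliver 0→1: ·
after 4 — deliver 1→3: n3:foll/b5/[-]
after 5 — deliver 3→1: n1:lead/b5/[-]
after 6 — deliver 1→2: n2:foll/b5/[-]
after 7 — deliver 2→1: ·
after 8 — propose(1,'x'): ·
after 9 — deliver 1→0: n0:foll/b5/[x]
after 10 — deliver 0→1: ·
after 11 — deliver 1→2: n2:foll/b5/[x]
after 12 — deliver 2→1: n1:lead/b5/[x]
after 13 — timeout(3): n3:cand/b11/[-]
after 14 — deliver 3→0: n0:foll/b11/[x]
after 15 — deliver 0→3: ·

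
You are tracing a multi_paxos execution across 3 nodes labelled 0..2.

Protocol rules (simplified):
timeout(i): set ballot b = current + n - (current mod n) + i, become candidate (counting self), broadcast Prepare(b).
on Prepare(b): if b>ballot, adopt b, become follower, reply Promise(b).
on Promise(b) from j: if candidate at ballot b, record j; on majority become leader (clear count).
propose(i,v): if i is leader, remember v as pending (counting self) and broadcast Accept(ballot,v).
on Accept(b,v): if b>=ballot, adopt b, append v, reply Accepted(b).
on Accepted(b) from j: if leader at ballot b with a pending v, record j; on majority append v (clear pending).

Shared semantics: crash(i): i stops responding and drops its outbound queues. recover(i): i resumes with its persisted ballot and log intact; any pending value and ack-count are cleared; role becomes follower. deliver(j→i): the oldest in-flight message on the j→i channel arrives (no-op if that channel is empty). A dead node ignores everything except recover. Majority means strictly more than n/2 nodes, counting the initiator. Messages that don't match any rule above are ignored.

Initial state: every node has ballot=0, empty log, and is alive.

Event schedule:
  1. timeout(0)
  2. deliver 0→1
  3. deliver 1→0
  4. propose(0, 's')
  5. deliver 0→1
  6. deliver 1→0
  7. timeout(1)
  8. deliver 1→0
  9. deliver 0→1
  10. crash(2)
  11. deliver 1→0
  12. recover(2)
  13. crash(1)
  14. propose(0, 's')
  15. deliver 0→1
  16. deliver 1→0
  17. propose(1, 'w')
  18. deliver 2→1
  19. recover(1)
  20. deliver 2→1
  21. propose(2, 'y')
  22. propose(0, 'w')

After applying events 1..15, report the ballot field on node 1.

7

e1 timeout(0): 0[cand,b=3,-]
e2 deliver 0→1: 1[foll,b=3,-]
e3 deliver 1→0: 0[lead,b=3,-]
e4 propose(0,'s'): ·
e5 deliver 0→1: 1[foll,b=3,s]
e6 deliver 1→0: 0[lead,b=3,s]
e7 timeout(1): 1[cand,b=7,s]
e8 deliver 1→0: 0[foll,b=7,s]
e9 deliver 0→1: 1[lead,b=7,s]
e10 crash(2): 2[✗foll,b=0,-]
e11 deliver 1→0: ·
e12 recover(2): 2[foll,b=0,-]
e13 crash(1): 1[✗lead,b=7,s]
e14 propose(0,'s'): ·
e15 deliver 0→1: ·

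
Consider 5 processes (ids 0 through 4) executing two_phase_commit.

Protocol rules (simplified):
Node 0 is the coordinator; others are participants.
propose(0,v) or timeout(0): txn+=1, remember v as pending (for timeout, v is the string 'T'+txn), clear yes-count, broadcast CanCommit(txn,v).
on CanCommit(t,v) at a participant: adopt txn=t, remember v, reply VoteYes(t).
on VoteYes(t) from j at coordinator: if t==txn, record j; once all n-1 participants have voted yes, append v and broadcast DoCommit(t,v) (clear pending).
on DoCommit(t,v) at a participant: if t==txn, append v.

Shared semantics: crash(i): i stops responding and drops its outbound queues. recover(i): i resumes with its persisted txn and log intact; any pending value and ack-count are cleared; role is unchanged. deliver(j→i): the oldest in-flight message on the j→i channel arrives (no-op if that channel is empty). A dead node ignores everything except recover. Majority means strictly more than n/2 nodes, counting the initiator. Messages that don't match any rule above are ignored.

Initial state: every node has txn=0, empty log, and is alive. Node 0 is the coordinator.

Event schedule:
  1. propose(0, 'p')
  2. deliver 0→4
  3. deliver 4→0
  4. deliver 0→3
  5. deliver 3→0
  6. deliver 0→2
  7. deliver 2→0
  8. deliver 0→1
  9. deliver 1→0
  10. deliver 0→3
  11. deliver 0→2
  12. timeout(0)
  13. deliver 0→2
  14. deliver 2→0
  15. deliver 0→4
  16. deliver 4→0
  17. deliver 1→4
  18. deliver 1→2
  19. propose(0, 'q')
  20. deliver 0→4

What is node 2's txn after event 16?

1. propose(0,'p'):  <0:coor t1 ->
2. deliver 0→4:  <4:part t1 ->
3. deliver 4→0:  nop
4. deliver 0→3:  <3:part t1 ->
5. deliver 3→0:  nop
6. deliver 0→2:  <2:part t1 ->
7. deliver 2→0:  nop
8. deliver 0→1:  <1:part t1 ->
9. deliver 1→0:  <0:coor t1 p>
10. deliver 0→3:  <3:part t1 p>
11. deliver 0→2:  <2:part t1 p>
12. timeout(0):  <0:coor t2 p>
13. deliver 0→2:  <2:part t2 p>
14. deliver 2→0:  nop
15. deliver 0→4:  <4:part t1 p>
16. deliver 4→0:  nop

2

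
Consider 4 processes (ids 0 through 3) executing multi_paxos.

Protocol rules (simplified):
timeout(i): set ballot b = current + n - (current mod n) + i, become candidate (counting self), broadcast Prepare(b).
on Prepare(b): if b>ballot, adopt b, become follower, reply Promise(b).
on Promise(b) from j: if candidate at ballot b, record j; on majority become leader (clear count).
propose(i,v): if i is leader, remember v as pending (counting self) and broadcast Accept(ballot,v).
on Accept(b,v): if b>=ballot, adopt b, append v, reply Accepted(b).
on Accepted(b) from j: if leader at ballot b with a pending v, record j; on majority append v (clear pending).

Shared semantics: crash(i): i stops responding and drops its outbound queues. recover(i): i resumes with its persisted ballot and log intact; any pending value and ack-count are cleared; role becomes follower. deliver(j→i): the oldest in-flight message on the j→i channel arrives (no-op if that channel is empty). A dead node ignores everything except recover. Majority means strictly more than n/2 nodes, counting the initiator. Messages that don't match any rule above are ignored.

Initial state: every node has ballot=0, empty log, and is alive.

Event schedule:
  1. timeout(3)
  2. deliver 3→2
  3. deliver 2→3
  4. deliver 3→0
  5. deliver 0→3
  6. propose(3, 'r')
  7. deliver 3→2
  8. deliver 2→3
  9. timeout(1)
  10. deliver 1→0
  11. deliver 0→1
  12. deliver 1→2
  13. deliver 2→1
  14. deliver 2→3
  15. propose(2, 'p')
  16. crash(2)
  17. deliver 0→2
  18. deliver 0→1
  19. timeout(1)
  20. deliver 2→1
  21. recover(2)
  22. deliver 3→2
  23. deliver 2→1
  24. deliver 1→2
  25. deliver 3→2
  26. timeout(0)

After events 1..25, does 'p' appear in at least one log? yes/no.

[1] timeout(3) → N3(cand b7 [-])
[2] deliver 3→2 → N2(foll b7 [-])
[3] deliver 2→3 → ∅
[4] deliver 3→0 → N0(foll b7 [-])
[5] deliver 0→3 → N3(lead b7 [-])
[6] propose(3,'r') → ∅
[7] deliver 3→2 → N2(foll b7 [r])
[8] deliver 2→3 → ∅
[9] timeout(1) → N1(cand b5 [-])
[10] deliver 1→0 → ∅
[11] deliver 0→1 → ∅
[12] deliver 1→2 → ∅
[13] deliver 2→1 → ∅
[14] deliver 2→3 → ∅
[15] propose(2,'p') → ∅
[16] crash(2) → N2(✗foll b7 [r])
[17] deliver 0→2 → ∅
[18] deliver 0→1 → ∅
[19] timeout(1) → N1(cand b9 [-])
[20] deliver 2→1 → ∅
[21] recover(2) → N2(foll b7 [r])
[22] deliver 3→2 → ∅
[23] deliver 2→1 → ∅
[24] deliver 1→2 → N2(foll b9 [r])
[25] deliver 3→2 → ∅

no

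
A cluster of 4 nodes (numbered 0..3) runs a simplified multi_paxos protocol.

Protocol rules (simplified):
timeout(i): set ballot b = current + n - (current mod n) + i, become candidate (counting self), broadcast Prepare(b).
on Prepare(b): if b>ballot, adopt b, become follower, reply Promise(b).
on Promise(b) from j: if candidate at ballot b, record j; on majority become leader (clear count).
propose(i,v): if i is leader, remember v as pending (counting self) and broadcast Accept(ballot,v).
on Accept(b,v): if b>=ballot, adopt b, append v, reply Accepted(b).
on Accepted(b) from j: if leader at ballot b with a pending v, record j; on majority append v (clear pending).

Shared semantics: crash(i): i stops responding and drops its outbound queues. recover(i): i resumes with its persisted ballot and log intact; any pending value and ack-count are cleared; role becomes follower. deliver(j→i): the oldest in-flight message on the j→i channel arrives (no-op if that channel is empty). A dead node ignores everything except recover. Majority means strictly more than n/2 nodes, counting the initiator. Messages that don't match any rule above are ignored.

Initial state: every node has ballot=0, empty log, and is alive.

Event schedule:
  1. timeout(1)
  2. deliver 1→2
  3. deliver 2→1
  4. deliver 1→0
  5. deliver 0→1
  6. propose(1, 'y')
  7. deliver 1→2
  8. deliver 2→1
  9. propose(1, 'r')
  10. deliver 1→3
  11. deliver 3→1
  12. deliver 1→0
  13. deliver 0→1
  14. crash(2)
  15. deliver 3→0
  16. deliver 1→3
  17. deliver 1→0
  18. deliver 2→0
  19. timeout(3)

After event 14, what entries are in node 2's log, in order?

after 1 — timeout(1): n1:cand/b5/[-]
after 2 — deliver 1→2: n2:foll/b5/[-]
after 3 — deliver 2→1: ·
after 4 — deliver 1→0: n0:foll/b5/[-]
after 5 — deliver 0→1: n1:lead/b5/[-]
after 6 — propose(1,'y'): ·
after 7 — deliver 1→2: n2:foll/b5/[y]
after 8 — deliver 2→1: ·
after 9 — propose(1,'r'): ·
after 10 — deliver 1→3: n3:foll/b5/[-]
after 11 — deliver 3→1: ·
after 12 — deliver 1→0: n0:foll/b5/[y]
after 13 — deliver 0→1: ·
after 14 — crash(2): n2:✗foll/b5/[y]

y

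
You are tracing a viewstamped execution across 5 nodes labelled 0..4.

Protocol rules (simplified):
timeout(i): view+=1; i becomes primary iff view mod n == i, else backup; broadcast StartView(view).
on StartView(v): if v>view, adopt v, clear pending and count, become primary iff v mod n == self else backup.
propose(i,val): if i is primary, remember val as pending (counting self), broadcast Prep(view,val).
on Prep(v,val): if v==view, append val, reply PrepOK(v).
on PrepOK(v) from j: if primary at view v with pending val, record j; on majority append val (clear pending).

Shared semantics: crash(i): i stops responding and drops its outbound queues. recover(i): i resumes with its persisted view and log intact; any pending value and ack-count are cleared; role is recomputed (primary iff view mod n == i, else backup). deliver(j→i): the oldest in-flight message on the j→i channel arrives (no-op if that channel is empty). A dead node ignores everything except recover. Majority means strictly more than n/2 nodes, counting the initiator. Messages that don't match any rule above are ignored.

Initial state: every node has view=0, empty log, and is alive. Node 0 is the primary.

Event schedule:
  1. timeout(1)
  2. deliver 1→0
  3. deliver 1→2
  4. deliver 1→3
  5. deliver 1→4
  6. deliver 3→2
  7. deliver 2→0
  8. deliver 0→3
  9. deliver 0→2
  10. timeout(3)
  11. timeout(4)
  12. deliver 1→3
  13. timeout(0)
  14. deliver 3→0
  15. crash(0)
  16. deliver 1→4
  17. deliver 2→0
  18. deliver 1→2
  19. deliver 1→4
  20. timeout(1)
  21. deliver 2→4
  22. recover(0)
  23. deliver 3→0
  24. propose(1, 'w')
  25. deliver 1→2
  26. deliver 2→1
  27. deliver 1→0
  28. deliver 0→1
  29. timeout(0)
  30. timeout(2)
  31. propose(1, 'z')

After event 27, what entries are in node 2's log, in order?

[1] timeout(1) → N1(prim v1 [-])
[2] deliver 1→0 → N0(back v1 [-])
[3] deliver 1→2 → N2(back v1 [-])
[4] deliver 1→3 → N3(back v1 [-])
[5] deliver 1→4 → N4(back v1 [-])
[6] deliver 3→2 → ∅
[7] deliver 2→0 → ∅
[8] deliver 0→3 → ∅
[9] deliver 0→2 → ∅
[10] timeout(3) → N3(back v2 [-])
[11] timeout(4) → N4(back v2 [-])
[12] deliver 1→3 → ∅
[13] timeout(0) → N0(back v2 [-])
[14] deliver 3→0 → ∅
[15] crash(0) → N0(✗back v2 [-])
[16] deliver 1→4 → ∅
[17] deliver 2→0 → ∅
[18] deliver 1→2 → ∅
[19] deliver 1→4 → ∅
[20] timeout(1) → N1(back v2 [-])
[21] deliver 2→4 → ∅
[22] recover(0) → N0(back v2 [-])
[23] deliver 3→0 → ∅
[24] propose(1,'w') → ∅
[25] deliver 1→2 → N2(prim v2 [-])
[26] deliver 2→1 → ∅
[27] deliver 1→0 → ∅

empty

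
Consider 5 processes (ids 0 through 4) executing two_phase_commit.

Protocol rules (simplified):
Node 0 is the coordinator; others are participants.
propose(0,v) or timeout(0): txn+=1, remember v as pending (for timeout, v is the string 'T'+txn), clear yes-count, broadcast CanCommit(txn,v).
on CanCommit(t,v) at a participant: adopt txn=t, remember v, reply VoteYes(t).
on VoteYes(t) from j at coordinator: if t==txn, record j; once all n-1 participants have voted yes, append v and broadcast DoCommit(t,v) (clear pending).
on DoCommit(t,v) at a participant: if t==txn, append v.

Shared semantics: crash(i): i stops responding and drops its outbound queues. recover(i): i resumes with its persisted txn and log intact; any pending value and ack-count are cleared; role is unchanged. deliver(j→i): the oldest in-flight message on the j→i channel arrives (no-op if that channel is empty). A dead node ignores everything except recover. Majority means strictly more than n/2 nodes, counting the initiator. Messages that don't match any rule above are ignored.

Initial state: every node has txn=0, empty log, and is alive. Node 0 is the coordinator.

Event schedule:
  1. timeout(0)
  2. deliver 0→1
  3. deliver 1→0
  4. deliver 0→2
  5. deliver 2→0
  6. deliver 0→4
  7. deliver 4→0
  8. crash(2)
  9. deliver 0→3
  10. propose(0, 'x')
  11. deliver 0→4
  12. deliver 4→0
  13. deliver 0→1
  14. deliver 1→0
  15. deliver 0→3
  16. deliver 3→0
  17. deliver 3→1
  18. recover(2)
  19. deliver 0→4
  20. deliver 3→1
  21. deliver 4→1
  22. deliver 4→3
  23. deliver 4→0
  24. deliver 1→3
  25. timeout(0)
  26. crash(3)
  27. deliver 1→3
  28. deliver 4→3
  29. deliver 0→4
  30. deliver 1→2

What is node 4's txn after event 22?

2

after 1 — timeout(0): n0:coor/t1/[-]
after 2 — deliver 0→1: n1:part/t1/[-]
after 3 — deliver 1→0: ·
after 4 — deliver 0→2: n2:part/t1/[-]
after 5 — deliver 2→0: ·
after 6 — deliver 0→4: n4:part/t1/[-]
after 7 — deliver 4→0: ·
after 8 — crash(2): n2:✗part/t1/[-]
after 9 — deliver 0→3: n3:part/t1/[-]
after 10 — propose(0,'x'): n0:coor/t2/[-]
after 11 — deliver 0→4: n4:part/t2/[-]
after 12 — deliver 4→0: ·
after 13 — deliver 0→1: n1:part/t2/[-]
after 14 — deliver 1→0: ·
after 15 — deliver 0→3: n3:part/t2/[-]
after 16 — deliver 3→0: ·
after 17 — deliver 3→1: ·
after 18 — recover(2): n2:part/t1/[-]
after 19 — deliver 0→4: ·
after 20 — deliver 3→1: ·
after 21 — deliver 4→1: ·
after 22 — deliver 4→3: ·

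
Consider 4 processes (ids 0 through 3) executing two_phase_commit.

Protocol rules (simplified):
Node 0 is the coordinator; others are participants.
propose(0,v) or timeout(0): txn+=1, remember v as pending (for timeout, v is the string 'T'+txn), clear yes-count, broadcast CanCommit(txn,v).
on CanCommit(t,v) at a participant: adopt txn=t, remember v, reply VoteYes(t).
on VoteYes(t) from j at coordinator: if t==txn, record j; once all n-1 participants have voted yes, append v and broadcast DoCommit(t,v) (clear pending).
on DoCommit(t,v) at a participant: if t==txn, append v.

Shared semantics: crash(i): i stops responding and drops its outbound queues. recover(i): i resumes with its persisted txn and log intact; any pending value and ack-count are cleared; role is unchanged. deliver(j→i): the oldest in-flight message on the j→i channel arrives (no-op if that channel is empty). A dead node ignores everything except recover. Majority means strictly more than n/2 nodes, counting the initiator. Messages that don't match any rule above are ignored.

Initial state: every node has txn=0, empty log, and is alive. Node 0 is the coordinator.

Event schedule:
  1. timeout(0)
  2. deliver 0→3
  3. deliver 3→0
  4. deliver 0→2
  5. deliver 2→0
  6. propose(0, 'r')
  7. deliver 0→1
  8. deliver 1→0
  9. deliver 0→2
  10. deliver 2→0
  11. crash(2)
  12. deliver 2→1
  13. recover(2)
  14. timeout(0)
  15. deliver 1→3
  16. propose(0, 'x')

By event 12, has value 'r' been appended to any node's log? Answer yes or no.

after 1 — timeout(0): n0:coor/t1/[-]
after 2 — deliver 0→3: n3:part/t1/[-]
after 3 — deliver 3→0: ·
after 4 — deliver 0→2: n2:part/t1/[-]
after 5 — deliver 2→0: ·
after 6 — propose(0,'r'): n0:coor/t2/[-]
after 7 — deliver 0→1: n1:part/t1/[-]
after 8 — deliver 1→0: ·
after 9 — deliver 0→2: n2:part/t2/[-]
after 10 — deliver 2→0: ·
after 11 — crash(2): n2:✗part/t2/[-]
after 12 — deliver 2→1: ·

no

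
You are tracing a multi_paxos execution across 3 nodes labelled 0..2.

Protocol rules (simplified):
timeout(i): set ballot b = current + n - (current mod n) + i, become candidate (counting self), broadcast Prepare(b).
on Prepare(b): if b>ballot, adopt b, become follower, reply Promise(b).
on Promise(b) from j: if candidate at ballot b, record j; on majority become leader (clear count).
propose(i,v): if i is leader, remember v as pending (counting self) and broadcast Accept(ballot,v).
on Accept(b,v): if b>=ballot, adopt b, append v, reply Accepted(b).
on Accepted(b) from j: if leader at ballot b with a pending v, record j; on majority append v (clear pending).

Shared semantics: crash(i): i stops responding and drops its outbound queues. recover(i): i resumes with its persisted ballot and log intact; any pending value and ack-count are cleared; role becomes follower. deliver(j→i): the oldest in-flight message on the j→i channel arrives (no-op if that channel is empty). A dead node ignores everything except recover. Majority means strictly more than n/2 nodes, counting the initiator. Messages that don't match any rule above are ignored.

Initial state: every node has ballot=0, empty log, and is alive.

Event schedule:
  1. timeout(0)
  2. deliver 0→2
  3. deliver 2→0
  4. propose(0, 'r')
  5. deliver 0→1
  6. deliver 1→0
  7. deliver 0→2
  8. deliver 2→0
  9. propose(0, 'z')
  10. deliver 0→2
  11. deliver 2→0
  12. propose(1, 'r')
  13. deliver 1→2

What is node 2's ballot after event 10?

after 1 — timeout(0): n0:cand/b3/[-]
after 2 — deliver 0→2: n2:foll/b3/[-]
after 3 — deliver 2→0: n0:lead/b3/[-]
after 4 — propose(0,'r'): ·
after 5 — deliver 0→1: n1:foll/b3/[-]
after 6 — deliver 1→0: ·
after 7 — deliver 0→2: n2:foll/b3/[r]
after 8 — deliver 2→0: n0:lead/b3/[r]
after 9 — propose(0,'z'): ·
after 10 — deliver 0→2: n2:foll/b3/[r,z]

3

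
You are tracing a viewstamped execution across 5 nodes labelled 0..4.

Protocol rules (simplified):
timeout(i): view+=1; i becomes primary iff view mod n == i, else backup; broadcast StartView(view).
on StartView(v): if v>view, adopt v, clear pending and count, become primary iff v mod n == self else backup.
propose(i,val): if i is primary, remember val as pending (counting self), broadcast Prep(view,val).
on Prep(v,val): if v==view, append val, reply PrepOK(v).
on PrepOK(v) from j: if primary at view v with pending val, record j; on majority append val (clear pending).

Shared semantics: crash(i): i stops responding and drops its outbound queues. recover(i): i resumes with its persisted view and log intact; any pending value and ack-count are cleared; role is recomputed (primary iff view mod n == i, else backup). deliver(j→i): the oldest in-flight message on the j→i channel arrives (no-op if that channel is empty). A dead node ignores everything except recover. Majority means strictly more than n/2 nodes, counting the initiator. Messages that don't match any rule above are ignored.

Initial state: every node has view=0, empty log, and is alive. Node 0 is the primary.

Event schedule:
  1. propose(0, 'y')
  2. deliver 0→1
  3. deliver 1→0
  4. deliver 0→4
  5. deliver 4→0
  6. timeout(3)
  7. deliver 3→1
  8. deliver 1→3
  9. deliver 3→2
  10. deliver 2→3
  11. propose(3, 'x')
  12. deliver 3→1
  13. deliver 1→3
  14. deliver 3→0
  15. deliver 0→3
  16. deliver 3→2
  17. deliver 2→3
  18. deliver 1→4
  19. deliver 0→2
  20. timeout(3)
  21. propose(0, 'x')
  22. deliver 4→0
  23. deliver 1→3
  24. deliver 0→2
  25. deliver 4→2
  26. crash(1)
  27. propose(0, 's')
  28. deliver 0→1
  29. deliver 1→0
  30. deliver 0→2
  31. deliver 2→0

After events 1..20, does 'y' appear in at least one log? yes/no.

yes

[1] propose(0,'y') → ∅
[2] deliver 0→1 → N1(back v0 [y])
[3] deliver 1→0 → ∅
[4] deliver 0→4 → N4(back v0 [y])
[5] deliver 4→0 → N0(prim v0 [y])
[6] timeout(3) → N3(back v1 [-])
[7] deliver 3→1 → N1(prim v1 [y])
[8] deliver 1→3 → ∅
[9] deliver 3→2 → N2(back v1 [-])
[10] deliver 2→3 → ∅
[11] propose(3,'x') → ∅
[12] deliver 3→1 → ∅
[13] deliver 1→3 → ∅
[14] deliver 3→0 → N0(back v1 [y])
[15] deliver 0→3 → ∅
[16] deliver 3→2 → ∅
[17] deliver 2→3 → ∅
[18] deliver 1→4 → ∅
[19] deliver 0→2 → ∅
[20] timeout(3) → N3(back v2 [-])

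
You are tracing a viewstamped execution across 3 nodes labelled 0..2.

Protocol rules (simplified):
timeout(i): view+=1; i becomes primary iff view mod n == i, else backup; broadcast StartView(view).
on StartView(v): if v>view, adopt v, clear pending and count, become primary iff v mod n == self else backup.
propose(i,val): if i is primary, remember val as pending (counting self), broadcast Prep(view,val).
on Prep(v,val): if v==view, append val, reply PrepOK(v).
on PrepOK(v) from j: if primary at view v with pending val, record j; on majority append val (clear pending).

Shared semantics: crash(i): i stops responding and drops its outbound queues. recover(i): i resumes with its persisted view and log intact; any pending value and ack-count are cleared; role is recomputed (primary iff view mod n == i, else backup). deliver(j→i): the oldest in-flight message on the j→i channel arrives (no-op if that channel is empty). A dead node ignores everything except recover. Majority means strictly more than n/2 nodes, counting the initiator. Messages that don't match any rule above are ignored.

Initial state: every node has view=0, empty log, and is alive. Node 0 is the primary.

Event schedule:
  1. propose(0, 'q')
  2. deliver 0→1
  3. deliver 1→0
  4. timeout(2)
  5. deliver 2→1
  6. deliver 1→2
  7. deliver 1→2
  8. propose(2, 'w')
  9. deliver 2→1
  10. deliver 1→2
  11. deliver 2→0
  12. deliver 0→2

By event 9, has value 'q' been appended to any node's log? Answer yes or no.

yes

e1 propose(0,'q'): ·
e2 deliver 0→1: 1[back,v=0,q]
e3 deliver 1→0: 0[prim,v=0,q]
e4 timeout(2): 2[back,v=1,-]
e5 deliver 2→1: 1[prim,v=1,q]
e6 deliver 1→2: ·
e7 deliver 1→2: ·
e8 propose(2,'w'): ·
e9 deliver 2→1: ·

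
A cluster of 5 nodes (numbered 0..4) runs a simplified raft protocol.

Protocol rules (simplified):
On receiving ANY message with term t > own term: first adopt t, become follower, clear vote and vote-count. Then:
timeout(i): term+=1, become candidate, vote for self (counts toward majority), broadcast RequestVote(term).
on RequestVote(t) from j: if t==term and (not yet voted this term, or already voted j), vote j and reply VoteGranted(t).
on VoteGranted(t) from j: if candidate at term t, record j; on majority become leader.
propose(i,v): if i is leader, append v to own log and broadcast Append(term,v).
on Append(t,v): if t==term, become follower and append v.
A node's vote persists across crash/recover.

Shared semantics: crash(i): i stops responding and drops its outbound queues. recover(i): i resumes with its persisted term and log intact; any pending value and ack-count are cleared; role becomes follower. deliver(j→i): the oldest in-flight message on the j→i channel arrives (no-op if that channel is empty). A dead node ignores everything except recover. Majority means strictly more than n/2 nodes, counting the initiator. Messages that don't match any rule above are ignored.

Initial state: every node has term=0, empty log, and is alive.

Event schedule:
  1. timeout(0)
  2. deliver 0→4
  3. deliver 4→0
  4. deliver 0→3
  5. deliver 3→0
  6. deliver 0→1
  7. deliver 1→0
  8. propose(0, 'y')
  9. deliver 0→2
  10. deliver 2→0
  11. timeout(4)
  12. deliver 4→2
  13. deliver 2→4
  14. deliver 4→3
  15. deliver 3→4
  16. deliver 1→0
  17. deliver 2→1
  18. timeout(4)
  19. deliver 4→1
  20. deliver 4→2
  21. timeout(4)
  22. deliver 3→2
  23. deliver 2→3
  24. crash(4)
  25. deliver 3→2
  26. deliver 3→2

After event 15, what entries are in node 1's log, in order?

empty

[1] timeout(0) → N0(cand t1 [-])
[2] deliver 0→4 → N4(foll t1 [-])
[3] deliver 4→0 → ∅
[4] deliver 0→3 → N3(foll t1 [-])
[5] deliver 3→0 → N0(lead t1 [-])
[6] deliver 0→1 → N1(foll t1 [-])
[7] deliver 1→0 → ∅
[8] propose(0,'y') → N0(lead t1 [y])
[9] deliver 0→2 → N2(foll t1 [-])
[10] deliver 2→0 → ∅
[11] timeout(4) → N4(cand t2 [-])
[12] deliver 4→2 → N2(foll t2 [-])
[13] deliver 2→4 → ∅
[14] deliver 4→3 → N3(foll t2 [-])
[15] deliver 3→4 → N4(lead t2 [-])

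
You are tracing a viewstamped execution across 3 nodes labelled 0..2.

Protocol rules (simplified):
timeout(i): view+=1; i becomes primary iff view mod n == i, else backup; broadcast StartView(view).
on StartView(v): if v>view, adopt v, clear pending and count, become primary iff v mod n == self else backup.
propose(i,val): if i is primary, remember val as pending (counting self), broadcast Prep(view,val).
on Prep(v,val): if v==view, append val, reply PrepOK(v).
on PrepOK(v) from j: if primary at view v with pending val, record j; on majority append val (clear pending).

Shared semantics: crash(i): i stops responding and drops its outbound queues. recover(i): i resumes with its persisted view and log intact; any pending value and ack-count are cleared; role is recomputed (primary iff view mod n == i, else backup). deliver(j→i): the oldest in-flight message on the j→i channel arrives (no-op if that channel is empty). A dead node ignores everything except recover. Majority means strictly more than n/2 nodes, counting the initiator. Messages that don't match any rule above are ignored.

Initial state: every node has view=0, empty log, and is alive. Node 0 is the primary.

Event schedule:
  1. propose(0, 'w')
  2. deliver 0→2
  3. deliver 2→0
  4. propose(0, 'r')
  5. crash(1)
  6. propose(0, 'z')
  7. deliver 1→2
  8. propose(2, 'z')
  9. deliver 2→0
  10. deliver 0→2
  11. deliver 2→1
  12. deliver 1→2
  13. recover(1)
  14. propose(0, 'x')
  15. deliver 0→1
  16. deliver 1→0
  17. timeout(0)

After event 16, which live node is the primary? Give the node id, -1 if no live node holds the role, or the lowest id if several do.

0

after 1 — propose(0,'w'): ·
after 2 — deliver 0→2: n2:back/v0/[w]
after 3 — deliver 2→0: n0:prim/v0/[w]
after 4 — propose(0,'r'): ·
after 5 — crash(1): n1:✗back/v0/[-]
after 6 — propose(0,'z'): ·
after 7 — deliver 1→2: ·
after 8 — propose(2,'z'): ·
after 9 — deliver 2→0: ·
after 10 — deliver 0→2: n2:back/v0/[w,r]
after 11 — deliver 2→1: ·
after 12 — deliver 1→2: ·
after 13 — recover(1): n1:back/v0/[-]
after 14 — propose(0,'x'): ·
after 15 — deliver 0→1: n1:back/v0/[w]
after 16 — deliver 1→0: n0:prim/v0/[w,x]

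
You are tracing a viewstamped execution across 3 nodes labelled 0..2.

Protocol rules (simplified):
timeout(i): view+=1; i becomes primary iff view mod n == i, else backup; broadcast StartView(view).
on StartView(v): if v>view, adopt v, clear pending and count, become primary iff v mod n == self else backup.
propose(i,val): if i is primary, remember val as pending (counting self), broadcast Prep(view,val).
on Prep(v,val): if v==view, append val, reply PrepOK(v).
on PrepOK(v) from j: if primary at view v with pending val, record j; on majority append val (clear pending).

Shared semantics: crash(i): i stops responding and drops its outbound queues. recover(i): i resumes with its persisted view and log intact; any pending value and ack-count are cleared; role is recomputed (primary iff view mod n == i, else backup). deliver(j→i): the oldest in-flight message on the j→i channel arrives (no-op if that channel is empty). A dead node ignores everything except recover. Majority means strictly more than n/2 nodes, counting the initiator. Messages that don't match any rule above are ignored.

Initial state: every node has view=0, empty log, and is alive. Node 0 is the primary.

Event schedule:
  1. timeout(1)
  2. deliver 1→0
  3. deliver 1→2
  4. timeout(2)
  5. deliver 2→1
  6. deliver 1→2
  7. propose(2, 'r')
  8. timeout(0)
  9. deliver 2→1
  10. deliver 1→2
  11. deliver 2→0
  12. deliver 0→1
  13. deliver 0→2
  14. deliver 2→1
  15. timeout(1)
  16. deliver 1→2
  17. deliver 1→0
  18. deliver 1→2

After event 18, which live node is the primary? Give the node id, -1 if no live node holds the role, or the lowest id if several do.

0

after 1 — timeout(1): n1:prim/v1/[-]
after 2 — deliver 1→0: n0:back/v1/[-]
after 3 — deliver 1→2: n2:back/v1/[-]
after 4 — timeout(2): n2:prim/v2/[-]
after 5 — deliver 2→1: n1:back/v2/[-]
after 6 — deliver 1→2: ·
after 7 — propose(2,'r'): ·
after 8 — timeout(0): n0:back/v2/[-]
after 9 — deliver 2→1: n1:back/v2/[r]
after 10 — deliver 1→2: n2:prim/v2/[r]
after 11 — deliver 2→0: ·
after 12 — deliver 0→1: ·
after 13 — deliver 0→2: ·
after 14 — deliver 2→1: ·
after 15 — timeout(1): n1:back/v3/[r]
after 16 — deliver 1→2: n2:back/v3/[r]
after 17 — deliver 1→0: n0:prim/v3/[-]
after 18 — deliver 1→2: ·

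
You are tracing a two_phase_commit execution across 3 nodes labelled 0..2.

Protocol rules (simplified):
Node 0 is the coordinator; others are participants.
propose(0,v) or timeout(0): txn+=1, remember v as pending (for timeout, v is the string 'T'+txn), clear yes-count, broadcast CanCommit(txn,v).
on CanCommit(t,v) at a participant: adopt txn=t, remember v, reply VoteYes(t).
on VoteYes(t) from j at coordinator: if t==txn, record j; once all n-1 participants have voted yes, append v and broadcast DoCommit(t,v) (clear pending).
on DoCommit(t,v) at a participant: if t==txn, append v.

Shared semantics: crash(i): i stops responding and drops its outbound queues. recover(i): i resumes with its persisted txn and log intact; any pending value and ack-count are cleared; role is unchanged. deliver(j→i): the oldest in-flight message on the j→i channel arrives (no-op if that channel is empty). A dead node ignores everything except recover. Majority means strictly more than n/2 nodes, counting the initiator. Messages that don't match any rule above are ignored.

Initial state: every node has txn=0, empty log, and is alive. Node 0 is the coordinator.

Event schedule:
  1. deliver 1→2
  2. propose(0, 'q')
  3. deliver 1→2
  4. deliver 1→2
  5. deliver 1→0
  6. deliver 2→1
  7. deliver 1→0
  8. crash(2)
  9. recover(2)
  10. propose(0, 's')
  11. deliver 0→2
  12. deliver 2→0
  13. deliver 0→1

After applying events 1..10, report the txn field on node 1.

1. deliver 1→2:  nop
2. propose(0,'q'):  <0:coor t1 ->
3. deliver 1→2:  nop
4. deliver 1→2:  nop
5. deliver 1→0:  nop
6. deliver 2→1:  nop
7. deliver 1→0:  nop
8. crash(2):  <2:✗part t0 ->
9. recover(2):  <2:part t0 ->
10. propose(0,'s'):  <0:coor t2 ->

0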